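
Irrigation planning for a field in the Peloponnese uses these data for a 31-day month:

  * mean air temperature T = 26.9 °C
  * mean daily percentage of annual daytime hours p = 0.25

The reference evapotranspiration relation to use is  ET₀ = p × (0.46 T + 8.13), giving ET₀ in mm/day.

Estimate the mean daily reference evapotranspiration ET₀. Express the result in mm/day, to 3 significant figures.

5.13 mm/day

ET₀ = 0.25 × (0.46 × 26.9 + 8.13) = 0.25 × 20.504 = 5.1260 mm/d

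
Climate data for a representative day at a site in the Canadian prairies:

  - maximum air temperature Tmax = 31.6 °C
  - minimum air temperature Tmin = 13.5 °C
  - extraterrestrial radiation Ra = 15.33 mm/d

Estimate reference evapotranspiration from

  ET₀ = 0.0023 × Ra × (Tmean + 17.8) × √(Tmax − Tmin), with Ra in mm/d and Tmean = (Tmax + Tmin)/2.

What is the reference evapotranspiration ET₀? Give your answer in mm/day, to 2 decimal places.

Tmean = (31.6 + 13.5)/2 = 22.55 °C
ET₀ = 0.0023 × 15.33 × (22.55 + 17.8) × √18.1 = 0.0023 × 15.33 × 40.35 × 4.2544 = 6.0527 mm/d

6.05 mm/day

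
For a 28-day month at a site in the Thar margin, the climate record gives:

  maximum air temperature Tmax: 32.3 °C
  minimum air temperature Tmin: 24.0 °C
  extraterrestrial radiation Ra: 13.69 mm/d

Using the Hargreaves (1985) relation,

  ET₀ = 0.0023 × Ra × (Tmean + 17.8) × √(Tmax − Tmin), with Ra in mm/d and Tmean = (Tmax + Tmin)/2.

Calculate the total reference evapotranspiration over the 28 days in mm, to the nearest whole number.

117 mm

Tmean = (32.3 + 24.0)/2 = 28.15 °C
ET₀ = 0.0023 × 13.69 × (28.15 + 17.8) × √8.3 = 0.0023 × 13.69 × 45.95 × 2.8810 = 4.1683 mm/d
Over 28 days: 4.1683 × 28 = 116.712 mm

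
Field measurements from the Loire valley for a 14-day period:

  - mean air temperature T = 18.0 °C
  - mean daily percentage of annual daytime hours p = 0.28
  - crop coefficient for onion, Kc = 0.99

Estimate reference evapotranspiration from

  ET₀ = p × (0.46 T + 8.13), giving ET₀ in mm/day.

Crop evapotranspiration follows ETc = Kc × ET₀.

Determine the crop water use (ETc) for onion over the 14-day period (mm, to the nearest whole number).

64 mm

ET₀ = 0.28 × (0.46 × 18.0 + 8.13) = 0.28 × 16.410 = 4.5948 mm/d
ETc = Kc × ET₀ = 0.99 × 4.5948 = 4.5489 mm/d
Over 14 days: 4.5489 × 14 = 63.685 mm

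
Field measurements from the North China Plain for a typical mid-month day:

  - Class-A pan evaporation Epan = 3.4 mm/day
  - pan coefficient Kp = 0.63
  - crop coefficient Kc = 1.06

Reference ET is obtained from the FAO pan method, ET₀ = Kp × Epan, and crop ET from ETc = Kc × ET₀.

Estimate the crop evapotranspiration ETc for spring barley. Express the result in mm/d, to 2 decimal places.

2.27 mm/d

ET₀ = 0.63 × 3.4 = 2.1420 mm/d
ETc = Kc × ET₀ = 1.06 × 2.1420 = 2.2705 mm/d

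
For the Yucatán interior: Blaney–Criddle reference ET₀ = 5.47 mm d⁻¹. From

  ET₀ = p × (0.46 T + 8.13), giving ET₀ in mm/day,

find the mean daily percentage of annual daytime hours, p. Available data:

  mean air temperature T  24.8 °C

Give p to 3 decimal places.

p = ET₀ / (0.46 T + 8.13) = 5.47 / (0.46 × 24.8 + 8.13) = 5.47 / 19.538 = 0.2800

0.280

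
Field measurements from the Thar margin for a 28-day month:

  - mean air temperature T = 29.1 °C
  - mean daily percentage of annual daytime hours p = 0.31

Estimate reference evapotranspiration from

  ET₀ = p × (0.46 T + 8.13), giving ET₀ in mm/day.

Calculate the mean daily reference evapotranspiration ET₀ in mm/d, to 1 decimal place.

6.7 mm/d

ET₀ = 0.31 × (0.46 × 29.1 + 8.13) = 0.31 × 21.516 = 6.6700 mm/d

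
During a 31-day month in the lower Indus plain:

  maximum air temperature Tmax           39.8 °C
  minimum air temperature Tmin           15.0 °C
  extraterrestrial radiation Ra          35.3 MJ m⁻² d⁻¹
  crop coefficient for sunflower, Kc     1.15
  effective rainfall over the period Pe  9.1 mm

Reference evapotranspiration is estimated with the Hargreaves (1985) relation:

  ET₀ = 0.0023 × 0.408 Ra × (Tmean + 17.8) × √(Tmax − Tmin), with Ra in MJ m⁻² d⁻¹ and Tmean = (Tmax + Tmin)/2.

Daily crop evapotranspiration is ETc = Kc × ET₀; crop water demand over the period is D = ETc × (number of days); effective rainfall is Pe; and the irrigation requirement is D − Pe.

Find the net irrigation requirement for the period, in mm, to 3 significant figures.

257 mm

Tmean = (39.8 + 15.0)/2 = 27.40 °C
0.408 Ra = 0.408 × 35.3 = 14.4024 mm/d equivalent
ET₀ = 0.0023 × 14.4024 × (27.40 + 17.8) × √24.8 = 0.0023 × 14.4024 × 45.20 × 4.9800 = 7.4564 mm/d
ETc = Kc × ET₀ = 1.15 × 7.4564 = 8.5749 mm/d
Crop demand D = ETc × 31 d = 8.5749 × 31 = 265.822 mm
D − Pe = 265.822 − 9.1 = 256.722 mm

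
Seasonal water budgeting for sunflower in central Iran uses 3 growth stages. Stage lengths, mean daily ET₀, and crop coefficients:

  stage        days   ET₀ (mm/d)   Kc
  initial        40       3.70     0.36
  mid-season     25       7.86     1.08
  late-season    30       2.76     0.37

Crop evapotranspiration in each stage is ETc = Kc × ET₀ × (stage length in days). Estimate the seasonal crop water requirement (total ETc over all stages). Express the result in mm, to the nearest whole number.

296 mm

initial: 0.36 × 3.70 × 40 = 53.28 mm
mid-season: 1.08 × 7.86 × 25 = 212.22 mm
late-season: 0.37 × 2.76 × 30 = 30.64 mm
Seasonal total = 296.14 mm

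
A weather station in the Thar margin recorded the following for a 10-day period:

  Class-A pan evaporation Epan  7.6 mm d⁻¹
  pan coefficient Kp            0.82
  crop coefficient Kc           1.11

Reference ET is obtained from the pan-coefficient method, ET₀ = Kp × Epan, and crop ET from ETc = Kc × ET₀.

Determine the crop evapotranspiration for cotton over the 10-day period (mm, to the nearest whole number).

ET₀ = 0.82 × 7.6 = 6.2320 mm/d
ETc = Kc × ET₀ = 1.11 × 6.2320 = 6.9175 mm/d
Over 10 days: 6.9175 × 10 = 69.175 mm

69 mm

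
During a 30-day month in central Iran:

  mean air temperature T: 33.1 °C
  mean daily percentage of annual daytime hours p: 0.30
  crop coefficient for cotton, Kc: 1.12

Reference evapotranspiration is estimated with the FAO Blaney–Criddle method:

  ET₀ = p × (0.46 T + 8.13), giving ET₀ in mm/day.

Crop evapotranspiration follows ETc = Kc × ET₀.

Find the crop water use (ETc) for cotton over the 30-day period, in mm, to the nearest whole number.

ET₀ = 0.30 × (0.46 × 33.1 + 8.13) = 0.30 × 23.356 = 7.0068 mm/d
ETc = Kc × ET₀ = 1.12 × 7.0068 = 7.8476 mm/d
Over 30 days: 7.8476 × 30 = 235.428 mm

235 mm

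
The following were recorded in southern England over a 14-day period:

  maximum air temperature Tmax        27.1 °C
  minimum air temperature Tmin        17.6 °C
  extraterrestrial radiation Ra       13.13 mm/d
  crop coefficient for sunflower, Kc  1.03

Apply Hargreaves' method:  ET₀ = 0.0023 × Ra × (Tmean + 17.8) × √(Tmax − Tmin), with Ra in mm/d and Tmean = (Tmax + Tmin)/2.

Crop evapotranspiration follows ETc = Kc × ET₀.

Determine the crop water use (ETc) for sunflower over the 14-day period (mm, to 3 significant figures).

Tmean = (27.1 + 17.6)/2 = 22.35 °C
ET₀ = 0.0023 × 13.13 × (22.35 + 17.8) × √9.5 = 0.0023 × 13.13 × 40.15 × 3.0822 = 3.7371 mm/d
ETc = Kc × ET₀ = 1.03 × 3.7371 = 3.8492 mm/d
Over 14 days: 3.8492 × 14 = 53.889 mm

53.9 mm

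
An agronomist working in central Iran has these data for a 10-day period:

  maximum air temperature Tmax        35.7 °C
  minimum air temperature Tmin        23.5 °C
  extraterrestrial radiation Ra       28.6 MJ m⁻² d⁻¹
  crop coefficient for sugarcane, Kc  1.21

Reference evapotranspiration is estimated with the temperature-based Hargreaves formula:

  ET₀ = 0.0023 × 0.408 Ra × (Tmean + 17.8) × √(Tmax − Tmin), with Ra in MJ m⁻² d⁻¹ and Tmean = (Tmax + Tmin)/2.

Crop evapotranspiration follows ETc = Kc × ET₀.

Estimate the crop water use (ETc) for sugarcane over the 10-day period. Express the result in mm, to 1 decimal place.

Tmean = (35.7 + 23.5)/2 = 29.60 °C
0.408 Ra = 0.408 × 28.6 = 11.6688 mm/d equivalent
ET₀ = 0.0023 × 11.6688 × (29.60 + 17.8) × √12.2 = 0.0023 × 11.6688 × 47.40 × 3.4928 = 4.4433 mm/d
ETc = Kc × ET₀ = 1.21 × 4.4433 = 5.3764 mm/d
Over 10 days: 5.3764 × 10 = 53.764 mm

53.8 mm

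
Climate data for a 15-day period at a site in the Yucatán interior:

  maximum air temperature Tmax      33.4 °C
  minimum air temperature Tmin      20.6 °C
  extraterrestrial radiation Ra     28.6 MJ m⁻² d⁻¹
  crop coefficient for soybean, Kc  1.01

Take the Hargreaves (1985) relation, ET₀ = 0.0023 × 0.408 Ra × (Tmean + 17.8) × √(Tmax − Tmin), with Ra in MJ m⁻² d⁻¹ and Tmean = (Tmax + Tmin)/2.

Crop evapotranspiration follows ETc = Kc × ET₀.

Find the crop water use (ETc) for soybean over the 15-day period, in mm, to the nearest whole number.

Tmean = (33.4 + 20.6)/2 = 27.00 °C
0.408 Ra = 0.408 × 28.6 = 11.6688 mm/d equivalent
ET₀ = 0.0023 × 11.6688 × (27.00 + 17.8) × √12.8 = 0.0023 × 11.6688 × 44.80 × 3.5777 = 4.3017 mm/d
ETc = Kc × ET₀ = 1.01 × 4.3017 = 4.3447 mm/d
Over 15 days: 4.3447 × 15 = 65.171 mm

65 mm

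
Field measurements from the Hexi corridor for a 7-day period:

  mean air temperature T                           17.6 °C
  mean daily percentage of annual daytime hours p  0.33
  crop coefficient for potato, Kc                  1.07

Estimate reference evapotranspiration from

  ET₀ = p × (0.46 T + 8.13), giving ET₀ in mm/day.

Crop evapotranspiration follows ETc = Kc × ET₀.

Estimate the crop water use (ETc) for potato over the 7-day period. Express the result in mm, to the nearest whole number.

40 mm

ET₀ = 0.33 × (0.46 × 17.6 + 8.13) = 0.33 × 16.226 = 5.3546 mm/d
ETc = Kc × ET₀ = 1.07 × 5.3546 = 5.7294 mm/d
Over 7 days: 5.7294 × 7 = 40.106 mm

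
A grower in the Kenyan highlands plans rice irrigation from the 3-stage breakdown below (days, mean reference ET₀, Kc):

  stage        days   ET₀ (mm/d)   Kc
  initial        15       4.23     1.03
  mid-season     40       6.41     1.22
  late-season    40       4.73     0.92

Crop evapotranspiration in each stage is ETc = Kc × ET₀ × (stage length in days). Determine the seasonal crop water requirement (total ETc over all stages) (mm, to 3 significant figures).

552 mm

initial: 1.03 × 4.23 × 15 = 65.35 mm
mid-season: 1.22 × 6.41 × 40 = 312.81 mm
late-season: 0.92 × 4.73 × 40 = 174.06 mm
Seasonal total = 552.22 mm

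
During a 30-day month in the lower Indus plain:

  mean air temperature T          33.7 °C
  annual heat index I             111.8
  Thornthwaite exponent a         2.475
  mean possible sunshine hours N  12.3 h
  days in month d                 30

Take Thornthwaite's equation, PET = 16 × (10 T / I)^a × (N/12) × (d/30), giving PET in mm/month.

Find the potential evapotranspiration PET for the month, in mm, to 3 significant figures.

10T/I = 10 × 33.7 / 111.8 = 3.0143
(10T/I)^a = 3.0143^2.475 = 15.3457
Uncorrected PET = 16 × 15.3457 = 245.531 mm
Correction = (N/12)(d/30) = (12.3/12)(30/30) = 1.0250
PET = 245.531 × 1.0250 = 251.669 mm/month

252 mm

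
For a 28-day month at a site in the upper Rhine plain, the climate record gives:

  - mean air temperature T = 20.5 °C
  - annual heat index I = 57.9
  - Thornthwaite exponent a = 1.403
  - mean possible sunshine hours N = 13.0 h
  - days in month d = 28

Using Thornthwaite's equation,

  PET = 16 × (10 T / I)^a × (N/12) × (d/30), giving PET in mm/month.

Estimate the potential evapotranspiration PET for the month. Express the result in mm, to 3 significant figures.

10T/I = 10 × 20.5 / 57.9 = 3.5406
(10T/I)^a = 3.5406^1.403 = 5.8932
Uncorrected PET = 16 × 5.8932 = 94.291 mm
Correction = (N/12)(d/30) = (13.0/12)(28/30) = 1.0111
PET = 94.291 × 1.0111 = 95.338 mm/month

95.3 mm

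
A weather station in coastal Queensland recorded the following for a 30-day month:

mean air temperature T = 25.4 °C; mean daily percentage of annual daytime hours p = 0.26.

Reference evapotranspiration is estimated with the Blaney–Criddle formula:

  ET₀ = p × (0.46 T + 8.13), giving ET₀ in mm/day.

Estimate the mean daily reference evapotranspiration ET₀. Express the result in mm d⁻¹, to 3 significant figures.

ET₀ = 0.26 × (0.46 × 25.4 + 8.13) = 0.26 × 19.814 = 5.1516 mm/d

5.15 mm d⁻¹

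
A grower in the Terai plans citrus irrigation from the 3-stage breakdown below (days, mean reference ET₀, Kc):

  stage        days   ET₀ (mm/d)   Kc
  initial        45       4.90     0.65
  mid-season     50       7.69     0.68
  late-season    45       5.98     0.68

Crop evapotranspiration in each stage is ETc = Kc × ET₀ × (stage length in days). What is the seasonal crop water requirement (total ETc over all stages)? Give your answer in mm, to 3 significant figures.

initial: 0.65 × 4.90 × 45 = 143.33 mm
mid-season: 0.68 × 7.69 × 50 = 261.46 mm
late-season: 0.68 × 5.98 × 45 = 182.99 mm
Seasonal total = 587.78 mm

588 mm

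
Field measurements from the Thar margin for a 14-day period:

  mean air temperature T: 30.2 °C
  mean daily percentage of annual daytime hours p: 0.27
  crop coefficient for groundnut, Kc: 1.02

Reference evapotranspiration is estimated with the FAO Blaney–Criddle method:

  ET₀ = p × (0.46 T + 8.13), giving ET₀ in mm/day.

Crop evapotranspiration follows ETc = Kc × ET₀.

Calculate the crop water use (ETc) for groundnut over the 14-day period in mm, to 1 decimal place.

84.9 mm

ET₀ = 0.27 × (0.46 × 30.2 + 8.13) = 0.27 × 22.022 = 5.9459 mm/d
ETc = Kc × ET₀ = 1.02 × 5.9459 = 6.0648 mm/d
Over 14 days: 6.0648 × 14 = 84.907 mm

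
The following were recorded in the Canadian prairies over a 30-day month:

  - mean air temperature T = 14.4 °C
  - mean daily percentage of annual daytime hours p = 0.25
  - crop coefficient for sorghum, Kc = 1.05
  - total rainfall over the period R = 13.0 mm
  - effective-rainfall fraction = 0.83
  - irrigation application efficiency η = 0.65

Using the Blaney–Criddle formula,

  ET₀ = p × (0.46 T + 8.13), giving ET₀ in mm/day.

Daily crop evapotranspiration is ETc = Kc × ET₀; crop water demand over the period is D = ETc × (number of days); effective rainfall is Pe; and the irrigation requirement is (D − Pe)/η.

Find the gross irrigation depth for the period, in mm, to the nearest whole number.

162 mm

ET₀ = 0.25 × (0.46 × 14.4 + 8.13) = 0.25 × 14.754 = 3.6885 mm/d
ETc = Kc × ET₀ = 1.05 × 3.6885 = 3.8729 mm/d
Crop demand D = ETc × 30 d = 3.8729 × 30 = 116.187 mm
Pe = 0.83 × 13.0 = 10.790 mm
D − Pe = 116.187 − 10.790 = 105.397 mm
Gross irrigation = 105.397 / 0.65 = 162.149 mm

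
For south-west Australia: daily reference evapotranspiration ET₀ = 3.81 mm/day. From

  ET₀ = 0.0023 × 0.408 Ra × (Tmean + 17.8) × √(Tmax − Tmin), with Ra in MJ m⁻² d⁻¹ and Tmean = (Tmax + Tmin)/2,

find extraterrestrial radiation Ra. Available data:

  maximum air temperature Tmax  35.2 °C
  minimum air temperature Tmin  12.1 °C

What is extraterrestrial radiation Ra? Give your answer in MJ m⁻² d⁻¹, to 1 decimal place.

20.4 MJ m⁻² d⁻¹

Tmean = (35.2+12.1)/2 = 23.65 °C; ΔT = 23.1
Ra = ET₀ / [0.0023 × 0.408 × (Tmean+17.8) × √ΔT]
   = 3.81 / (0.0023 × 0.408 × 41.45 × 4.8062) = 20.380 MJ m⁻² d⁻¹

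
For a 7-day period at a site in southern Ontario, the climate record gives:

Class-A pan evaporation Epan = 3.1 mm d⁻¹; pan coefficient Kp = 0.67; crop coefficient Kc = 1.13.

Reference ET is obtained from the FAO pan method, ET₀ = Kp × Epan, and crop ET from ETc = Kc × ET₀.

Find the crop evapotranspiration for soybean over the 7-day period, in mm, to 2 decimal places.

16.43 mm

ET₀ = 0.67 × 3.1 = 2.0770 mm/d
ETc = Kc × ET₀ = 1.13 × 2.0770 = 2.3470 mm/d
Over 7 days: 2.3470 × 7 = 16.429 mm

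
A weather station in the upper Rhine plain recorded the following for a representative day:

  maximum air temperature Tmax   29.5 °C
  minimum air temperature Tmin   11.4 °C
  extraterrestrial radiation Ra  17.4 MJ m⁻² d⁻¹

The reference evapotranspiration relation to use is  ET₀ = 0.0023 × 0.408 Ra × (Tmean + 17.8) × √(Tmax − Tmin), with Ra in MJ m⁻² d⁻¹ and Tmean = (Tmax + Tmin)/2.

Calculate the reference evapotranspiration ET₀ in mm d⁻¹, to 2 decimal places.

Tmean = (29.5 + 11.4)/2 = 20.45 °C
0.408 Ra = 0.408 × 17.4 = 7.0992 mm/d equivalent
ET₀ = 0.0023 × 7.0992 × (20.45 + 17.8) × √18.1 = 0.0023 × 7.0992 × 38.25 × 4.2544 = 2.6571 mm/d

2.66 mm d⁻¹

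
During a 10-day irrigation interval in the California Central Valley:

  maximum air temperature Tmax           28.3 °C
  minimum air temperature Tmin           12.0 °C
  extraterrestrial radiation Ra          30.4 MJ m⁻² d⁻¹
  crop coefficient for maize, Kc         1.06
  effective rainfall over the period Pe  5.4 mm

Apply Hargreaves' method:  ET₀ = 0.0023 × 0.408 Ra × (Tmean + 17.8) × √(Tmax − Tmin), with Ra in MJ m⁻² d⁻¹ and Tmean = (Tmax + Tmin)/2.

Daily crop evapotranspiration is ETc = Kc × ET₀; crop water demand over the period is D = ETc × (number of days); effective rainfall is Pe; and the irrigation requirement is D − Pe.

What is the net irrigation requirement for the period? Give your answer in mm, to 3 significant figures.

Tmean = (28.3 + 12.0)/2 = 20.15 °C
0.408 Ra = 0.408 × 30.4 = 12.4032 mm/d equivalent
ET₀ = 0.0023 × 12.4032 × (20.15 + 17.8) × √16.3 = 0.0023 × 12.4032 × 37.95 × 4.0373 = 4.3708 mm/d
ETc = Kc × ET₀ = 1.06 × 4.3708 = 4.6330 mm/d
Crop demand D = ETc × 10 d = 4.6330 × 10 = 46.330 mm
D − Pe = 46.330 − 5.4 = 40.930 mm

40.9 mm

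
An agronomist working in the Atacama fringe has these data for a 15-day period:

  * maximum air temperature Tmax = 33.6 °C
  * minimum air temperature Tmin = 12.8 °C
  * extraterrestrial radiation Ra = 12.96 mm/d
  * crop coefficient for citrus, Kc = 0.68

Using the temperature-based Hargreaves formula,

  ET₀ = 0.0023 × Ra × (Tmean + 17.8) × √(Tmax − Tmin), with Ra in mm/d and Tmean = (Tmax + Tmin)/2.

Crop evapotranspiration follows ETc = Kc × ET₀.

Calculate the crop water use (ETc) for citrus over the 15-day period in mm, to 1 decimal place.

56.9 mm

Tmean = (33.6 + 12.8)/2 = 23.20 °C
ET₀ = 0.0023 × 12.96 × (23.20 + 17.8) × √20.8 = 0.0023 × 12.96 × 41.00 × 4.5607 = 5.5738 mm/d
ETc = Kc × ET₀ = 0.68 × 5.5738 = 3.7902 mm/d
Over 15 days: 3.7902 × 15 = 56.853 mm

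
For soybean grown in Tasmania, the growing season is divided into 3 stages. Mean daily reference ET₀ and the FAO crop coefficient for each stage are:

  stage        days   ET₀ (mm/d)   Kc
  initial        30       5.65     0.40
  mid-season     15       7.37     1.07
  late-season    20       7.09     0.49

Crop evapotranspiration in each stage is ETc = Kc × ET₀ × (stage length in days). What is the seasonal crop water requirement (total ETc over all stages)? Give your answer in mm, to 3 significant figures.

256 mm

initial: 0.40 × 5.65 × 30 = 67.80 mm
mid-season: 1.07 × 7.37 × 15 = 118.29 mm
late-season: 0.49 × 7.09 × 20 = 69.48 mm
Seasonal total = 255.57 mm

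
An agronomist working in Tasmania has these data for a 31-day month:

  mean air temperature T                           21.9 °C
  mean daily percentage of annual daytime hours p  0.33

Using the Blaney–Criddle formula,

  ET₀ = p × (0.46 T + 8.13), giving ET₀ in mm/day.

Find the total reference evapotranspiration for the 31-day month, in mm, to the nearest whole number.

186 mm

ET₀ = 0.33 × (0.46 × 21.9 + 8.13) = 0.33 × 18.204 = 6.0073 mm/d
Monthly total = 6.0073 × 31 = 186.226 mm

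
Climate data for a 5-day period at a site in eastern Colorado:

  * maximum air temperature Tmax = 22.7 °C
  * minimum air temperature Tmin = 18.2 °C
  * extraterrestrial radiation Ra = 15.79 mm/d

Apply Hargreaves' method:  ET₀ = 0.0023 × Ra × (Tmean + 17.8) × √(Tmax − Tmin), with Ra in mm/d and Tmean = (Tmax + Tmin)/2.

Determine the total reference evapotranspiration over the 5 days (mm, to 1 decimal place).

14.7 mm

Tmean = (22.7 + 18.2)/2 = 20.45 °C
ET₀ = 0.0023 × 15.79 × (20.45 + 17.8) × √4.5 = 0.0023 × 15.79 × 38.25 × 2.1213 = 2.9468 mm/d
Over 5 days: 2.9468 × 5 = 14.734 mm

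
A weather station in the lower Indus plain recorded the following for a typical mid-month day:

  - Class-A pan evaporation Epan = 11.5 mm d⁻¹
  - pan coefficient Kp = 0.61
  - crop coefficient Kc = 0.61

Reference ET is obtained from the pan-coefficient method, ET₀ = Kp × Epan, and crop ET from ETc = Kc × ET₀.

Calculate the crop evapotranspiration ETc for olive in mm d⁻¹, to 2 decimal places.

ET₀ = 0.61 × 11.5 = 7.0150 mm/d
ETc = Kc × ET₀ = 0.61 × 7.0150 = 4.2792 mm/d

4.28 mm d⁻¹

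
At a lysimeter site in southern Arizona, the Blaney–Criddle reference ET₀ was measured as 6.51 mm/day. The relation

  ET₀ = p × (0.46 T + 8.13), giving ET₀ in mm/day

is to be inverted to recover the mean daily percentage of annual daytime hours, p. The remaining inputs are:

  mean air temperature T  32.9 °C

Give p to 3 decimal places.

0.280

p = ET₀ / (0.46 T + 8.13) = 6.51 / (0.46 × 32.9 + 8.13) = 6.51 / 23.264 = 0.2798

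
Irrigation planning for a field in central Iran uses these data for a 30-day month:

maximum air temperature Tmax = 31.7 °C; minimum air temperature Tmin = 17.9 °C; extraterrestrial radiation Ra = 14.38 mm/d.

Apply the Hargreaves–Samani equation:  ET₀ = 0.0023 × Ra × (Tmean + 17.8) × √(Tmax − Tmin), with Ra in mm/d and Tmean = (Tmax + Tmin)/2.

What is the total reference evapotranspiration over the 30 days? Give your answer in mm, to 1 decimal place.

157.0 mm

Tmean = (31.7 + 17.9)/2 = 24.80 °C
ET₀ = 0.0023 × 14.38 × (24.80 + 17.8) × √13.8 = 0.0023 × 14.38 × 42.60 × 3.7148 = 5.2340 mm/d
Over 30 days: 5.2340 × 30 = 157.020 mm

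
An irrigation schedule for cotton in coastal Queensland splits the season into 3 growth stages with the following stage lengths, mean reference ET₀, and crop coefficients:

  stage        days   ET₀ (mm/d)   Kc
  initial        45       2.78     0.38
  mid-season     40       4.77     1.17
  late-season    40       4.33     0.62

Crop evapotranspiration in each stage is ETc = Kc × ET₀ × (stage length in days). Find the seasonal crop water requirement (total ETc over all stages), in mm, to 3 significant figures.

initial: 0.38 × 2.78 × 45 = 47.54 mm
mid-season: 1.17 × 4.77 × 40 = 223.24 mm
late-season: 0.62 × 4.33 × 40 = 107.38 mm
Seasonal total = 378.16 mm

378 mm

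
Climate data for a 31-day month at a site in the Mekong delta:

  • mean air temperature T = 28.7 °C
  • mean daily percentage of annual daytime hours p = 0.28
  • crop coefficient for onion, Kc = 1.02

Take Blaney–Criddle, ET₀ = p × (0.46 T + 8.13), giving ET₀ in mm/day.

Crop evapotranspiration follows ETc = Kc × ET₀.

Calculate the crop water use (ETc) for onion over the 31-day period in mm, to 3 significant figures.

ET₀ = 0.28 × (0.46 × 28.7 + 8.13) = 0.28 × 21.332 = 5.9730 mm/d
ETc = Kc × ET₀ = 1.02 × 5.9730 = 6.0925 mm/d
Over 31 days: 6.0925 × 31 = 188.868 mm

189 mm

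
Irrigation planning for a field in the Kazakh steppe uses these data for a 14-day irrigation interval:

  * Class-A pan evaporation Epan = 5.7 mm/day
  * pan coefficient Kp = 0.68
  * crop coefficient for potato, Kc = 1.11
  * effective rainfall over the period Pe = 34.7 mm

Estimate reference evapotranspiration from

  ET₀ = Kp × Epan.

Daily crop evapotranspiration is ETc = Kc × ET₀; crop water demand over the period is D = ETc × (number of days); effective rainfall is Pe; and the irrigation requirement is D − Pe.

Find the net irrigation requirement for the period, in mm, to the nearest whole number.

ET₀ = 0.68 × 5.7 = 3.8760 mm/d
ETc = Kc × ET₀ = 1.11 × 3.8760 = 4.3024 mm/d
Crop demand D = ETc × 14 d = 4.3024 × 14 = 60.234 mm
D − Pe = 60.234 − 34.7 = 25.534 mm

26 mm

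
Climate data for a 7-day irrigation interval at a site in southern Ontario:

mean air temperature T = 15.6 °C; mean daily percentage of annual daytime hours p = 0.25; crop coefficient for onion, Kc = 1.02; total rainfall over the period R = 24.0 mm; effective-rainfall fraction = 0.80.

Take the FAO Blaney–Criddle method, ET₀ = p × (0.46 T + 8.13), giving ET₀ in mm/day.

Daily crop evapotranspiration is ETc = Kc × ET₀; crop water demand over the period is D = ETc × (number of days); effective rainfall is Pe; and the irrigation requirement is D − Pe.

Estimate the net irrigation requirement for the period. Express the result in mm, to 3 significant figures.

8.12 mm

ET₀ = 0.25 × (0.46 × 15.6 + 8.13) = 0.25 × 15.306 = 3.8265 mm/d
ETc = Kc × ET₀ = 1.02 × 3.8265 = 3.9030 mm/d
Crop demand D = ETc × 7 d = 3.9030 × 7 = 27.321 mm
Pe = 0.80 × 24.0 = 19.200 mm
D − Pe = 27.321 − 19.200 = 8.121 mm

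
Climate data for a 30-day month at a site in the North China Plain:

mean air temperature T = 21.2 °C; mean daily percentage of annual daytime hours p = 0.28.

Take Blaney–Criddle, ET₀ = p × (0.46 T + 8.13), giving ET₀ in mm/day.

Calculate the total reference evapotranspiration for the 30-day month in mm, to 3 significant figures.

ET₀ = 0.28 × (0.46 × 21.2 + 8.13) = 0.28 × 17.882 = 5.0070 mm/d
Monthly total = 5.0070 × 30 = 150.210 mm

150 mm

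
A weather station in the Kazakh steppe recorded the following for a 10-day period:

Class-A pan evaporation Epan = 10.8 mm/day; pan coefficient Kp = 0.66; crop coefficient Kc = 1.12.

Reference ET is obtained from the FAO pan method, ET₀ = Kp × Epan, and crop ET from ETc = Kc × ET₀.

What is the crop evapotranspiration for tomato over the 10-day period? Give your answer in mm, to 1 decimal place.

ET₀ = 0.66 × 10.8 = 7.1280 mm/d
ETc = Kc × ET₀ = 1.12 × 7.1280 = 7.9834 mm/d
Over 10 days: 7.9834 × 10 = 79.834 mm

79.8 mm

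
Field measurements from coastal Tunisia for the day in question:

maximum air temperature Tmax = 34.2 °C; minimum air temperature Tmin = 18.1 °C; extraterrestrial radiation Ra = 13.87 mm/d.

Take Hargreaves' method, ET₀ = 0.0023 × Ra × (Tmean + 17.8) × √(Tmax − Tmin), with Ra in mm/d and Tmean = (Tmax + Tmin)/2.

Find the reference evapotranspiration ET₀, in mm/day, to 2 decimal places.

5.63 mm/day

Tmean = (34.2 + 18.1)/2 = 26.15 °C
ET₀ = 0.0023 × 13.87 × (26.15 + 17.8) × √16.1 = 0.0023 × 13.87 × 43.95 × 4.0125 = 5.6257 mm/d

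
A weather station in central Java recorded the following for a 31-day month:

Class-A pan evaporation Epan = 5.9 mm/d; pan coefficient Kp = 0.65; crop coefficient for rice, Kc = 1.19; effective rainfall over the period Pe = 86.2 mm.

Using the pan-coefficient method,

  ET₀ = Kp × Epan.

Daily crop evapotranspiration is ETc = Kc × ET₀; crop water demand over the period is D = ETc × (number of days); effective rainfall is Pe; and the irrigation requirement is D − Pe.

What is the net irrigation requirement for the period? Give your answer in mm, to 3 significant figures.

ET₀ = 0.65 × 5.9 = 3.8350 mm/d
ETc = Kc × ET₀ = 1.19 × 3.8350 = 4.5637 mm/d
Crop demand D = ETc × 31 d = 4.5637 × 31 = 141.475 mm
D − Pe = 141.475 − 86.2 = 55.275 mm

55.3 mm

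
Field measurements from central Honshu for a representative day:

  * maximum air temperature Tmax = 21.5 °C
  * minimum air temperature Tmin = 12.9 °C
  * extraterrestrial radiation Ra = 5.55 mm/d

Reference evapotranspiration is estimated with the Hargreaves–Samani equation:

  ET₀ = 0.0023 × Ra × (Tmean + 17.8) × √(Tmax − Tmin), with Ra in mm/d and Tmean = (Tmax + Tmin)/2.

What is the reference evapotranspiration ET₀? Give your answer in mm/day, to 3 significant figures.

1.31 mm/day

Tmean = (21.5 + 12.9)/2 = 17.20 °C
ET₀ = 0.0023 × 5.55 × (17.20 + 17.8) × √8.6 = 0.0023 × 5.55 × 35.00 × 2.9326 = 1.3102 mm/d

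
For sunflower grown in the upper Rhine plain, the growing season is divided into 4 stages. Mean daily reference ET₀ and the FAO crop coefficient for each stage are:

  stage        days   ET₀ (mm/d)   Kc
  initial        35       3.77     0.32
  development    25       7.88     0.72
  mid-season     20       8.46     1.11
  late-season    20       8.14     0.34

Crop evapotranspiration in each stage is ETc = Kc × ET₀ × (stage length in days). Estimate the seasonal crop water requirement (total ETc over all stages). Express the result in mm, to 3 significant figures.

427 mm

initial: 0.32 × 3.77 × 35 = 42.22 mm
development: 0.72 × 7.88 × 25 = 141.84 mm
mid-season: 1.11 × 8.46 × 20 = 187.81 mm
late-season: 0.34 × 8.14 × 20 = 55.35 mm
Seasonal total = 427.22 mm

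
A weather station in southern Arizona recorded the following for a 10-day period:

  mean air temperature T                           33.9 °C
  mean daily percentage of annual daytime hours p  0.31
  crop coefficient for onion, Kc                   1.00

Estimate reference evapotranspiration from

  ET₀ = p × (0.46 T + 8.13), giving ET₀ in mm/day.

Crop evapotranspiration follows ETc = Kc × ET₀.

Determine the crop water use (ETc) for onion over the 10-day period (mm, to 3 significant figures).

ET₀ = 0.31 × (0.46 × 33.9 + 8.13) = 0.31 × 23.724 = 7.3544 mm/d
ETc = Kc × ET₀ = 1.00 × 7.3544 = 7.3544 mm/d
Over 10 days: 7.3544 × 10 = 73.544 mm

73.5 mm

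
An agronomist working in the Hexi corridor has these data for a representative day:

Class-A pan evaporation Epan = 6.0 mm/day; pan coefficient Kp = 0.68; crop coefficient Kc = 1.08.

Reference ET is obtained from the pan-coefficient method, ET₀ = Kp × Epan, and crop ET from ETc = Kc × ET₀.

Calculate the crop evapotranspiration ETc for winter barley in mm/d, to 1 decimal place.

4.4 mm/d

ET₀ = 0.68 × 6.0 = 4.0800 mm/d
ETc = Kc × ET₀ = 1.08 × 4.0800 = 4.4064 mm/d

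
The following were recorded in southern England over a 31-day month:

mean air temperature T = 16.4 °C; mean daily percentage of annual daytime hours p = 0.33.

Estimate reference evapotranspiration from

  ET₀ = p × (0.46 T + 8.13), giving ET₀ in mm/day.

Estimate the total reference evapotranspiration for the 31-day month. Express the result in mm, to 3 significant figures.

ET₀ = 0.33 × (0.46 × 16.4 + 8.13) = 0.33 × 15.674 = 5.1724 mm/d
Monthly total = 5.1724 × 31 = 160.344 mm

160 mm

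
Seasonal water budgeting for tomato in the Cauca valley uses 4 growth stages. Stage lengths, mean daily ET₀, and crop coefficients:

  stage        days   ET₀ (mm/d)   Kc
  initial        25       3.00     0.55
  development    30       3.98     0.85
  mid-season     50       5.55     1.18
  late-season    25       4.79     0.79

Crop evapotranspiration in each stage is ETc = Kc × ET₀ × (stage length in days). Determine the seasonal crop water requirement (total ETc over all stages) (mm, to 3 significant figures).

565 mm

initial: 0.55 × 3.00 × 25 = 41.25 mm
development: 0.85 × 3.98 × 30 = 101.49 mm
mid-season: 1.18 × 5.55 × 50 = 327.45 mm
late-season: 0.79 × 4.79 × 25 = 94.60 mm
Seasonal total = 564.79 mm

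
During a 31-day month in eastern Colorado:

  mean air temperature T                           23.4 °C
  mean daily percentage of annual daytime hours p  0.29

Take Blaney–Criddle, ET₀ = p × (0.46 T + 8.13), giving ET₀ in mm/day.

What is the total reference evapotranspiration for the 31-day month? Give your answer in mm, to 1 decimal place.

169.9 mm

ET₀ = 0.29 × (0.46 × 23.4 + 8.13) = 0.29 × 18.894 = 5.4793 mm/d
Monthly total = 5.4793 × 31 = 169.858 mm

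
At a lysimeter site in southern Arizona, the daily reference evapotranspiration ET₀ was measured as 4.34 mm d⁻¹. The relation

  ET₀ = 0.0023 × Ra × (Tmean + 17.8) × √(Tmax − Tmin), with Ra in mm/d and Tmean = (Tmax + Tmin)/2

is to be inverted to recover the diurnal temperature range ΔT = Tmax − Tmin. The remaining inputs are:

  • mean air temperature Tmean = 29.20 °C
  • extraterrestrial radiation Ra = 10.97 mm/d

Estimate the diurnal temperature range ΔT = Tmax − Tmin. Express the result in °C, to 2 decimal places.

√ΔT = ET₀ / [0.0023 × Ra × (Tmean+17.8)] = 4.34 / (0.0023 × 10.97 × 47.00) = 3.6598
ΔT = 3.6598² = 13.394 °C

13.39 °C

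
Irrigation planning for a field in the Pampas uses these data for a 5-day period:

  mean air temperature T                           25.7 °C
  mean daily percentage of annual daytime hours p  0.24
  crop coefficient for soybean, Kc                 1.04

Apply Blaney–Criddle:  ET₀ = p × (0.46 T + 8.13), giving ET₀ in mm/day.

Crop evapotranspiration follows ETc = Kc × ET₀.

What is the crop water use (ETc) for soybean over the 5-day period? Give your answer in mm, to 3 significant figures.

24.9 mm

ET₀ = 0.24 × (0.46 × 25.7 + 8.13) = 0.24 × 19.952 = 4.7885 mm/d
ETc = Kc × ET₀ = 1.04 × 4.7885 = 4.9800 mm/d
Over 5 days: 4.9800 × 5 = 24.900 mm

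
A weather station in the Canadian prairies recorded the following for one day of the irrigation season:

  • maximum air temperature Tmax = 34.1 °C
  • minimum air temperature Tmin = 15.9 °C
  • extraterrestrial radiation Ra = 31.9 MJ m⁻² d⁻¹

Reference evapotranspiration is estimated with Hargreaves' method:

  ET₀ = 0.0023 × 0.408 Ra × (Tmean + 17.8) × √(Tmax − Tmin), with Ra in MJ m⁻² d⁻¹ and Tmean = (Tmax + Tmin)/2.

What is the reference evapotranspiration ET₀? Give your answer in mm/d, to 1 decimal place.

Tmean = (34.1 + 15.9)/2 = 25.00 °C
0.408 Ra = 0.408 × 31.9 = 13.0152 mm/d equivalent
ET₀ = 0.0023 × 13.0152 × (25.00 + 17.8) × √18.2 = 0.0023 × 13.0152 × 42.80 × 4.2661 = 5.4658 mm/d

5.5 mm/d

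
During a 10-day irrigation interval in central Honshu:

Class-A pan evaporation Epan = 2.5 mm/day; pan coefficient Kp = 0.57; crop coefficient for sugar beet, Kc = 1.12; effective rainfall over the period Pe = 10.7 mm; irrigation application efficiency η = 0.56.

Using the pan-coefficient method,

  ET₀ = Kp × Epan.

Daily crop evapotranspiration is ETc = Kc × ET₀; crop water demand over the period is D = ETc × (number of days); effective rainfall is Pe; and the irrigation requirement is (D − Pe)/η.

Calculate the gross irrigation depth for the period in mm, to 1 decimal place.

ET₀ = 0.57 × 2.5 = 1.4250 mm/d
ETc = Kc × ET₀ = 1.12 × 1.4250 = 1.5960 mm/d
Crop demand D = ETc × 10 d = 1.5960 × 10 = 15.960 mm
D − Pe = 15.960 − 10.7 = 5.260 mm
Gross irrigation = 5.260 / 0.56 = 9.393 mm

9.4 mm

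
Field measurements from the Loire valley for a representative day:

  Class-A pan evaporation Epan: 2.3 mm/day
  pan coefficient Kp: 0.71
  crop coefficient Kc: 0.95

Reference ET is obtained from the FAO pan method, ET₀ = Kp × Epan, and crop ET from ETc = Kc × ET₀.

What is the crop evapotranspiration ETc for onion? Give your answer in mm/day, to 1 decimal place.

ET₀ = 0.71 × 2.3 = 1.6330 mm/d
ETc = Kc × ET₀ = 0.95 × 1.6330 = 1.5514 mm/d

1.6 mm/day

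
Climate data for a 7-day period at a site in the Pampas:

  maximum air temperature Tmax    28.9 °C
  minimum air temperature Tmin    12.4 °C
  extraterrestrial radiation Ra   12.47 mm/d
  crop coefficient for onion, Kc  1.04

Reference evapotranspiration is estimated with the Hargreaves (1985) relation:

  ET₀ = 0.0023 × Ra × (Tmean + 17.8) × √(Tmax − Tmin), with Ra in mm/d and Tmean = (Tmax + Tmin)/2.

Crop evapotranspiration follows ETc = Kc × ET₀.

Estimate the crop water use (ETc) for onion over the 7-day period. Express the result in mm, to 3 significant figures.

32.6 mm

Tmean = (28.9 + 12.4)/2 = 20.65 °C
ET₀ = 0.0023 × 12.47 × (20.65 + 17.8) × √16.5 = 0.0023 × 12.47 × 38.45 × 4.0620 = 4.4795 mm/d
ETc = Kc × ET₀ = 1.04 × 4.4795 = 4.6587 mm/d
Over 7 days: 4.6587 × 7 = 32.611 mm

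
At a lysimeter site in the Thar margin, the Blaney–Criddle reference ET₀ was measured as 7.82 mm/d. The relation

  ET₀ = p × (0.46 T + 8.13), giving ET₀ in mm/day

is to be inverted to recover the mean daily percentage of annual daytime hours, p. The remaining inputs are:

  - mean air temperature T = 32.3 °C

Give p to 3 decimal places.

0.340

p = ET₀ / (0.46 T + 8.13) = 7.82 / (0.46 × 32.3 + 8.13) = 7.82 / 22.988 = 0.3402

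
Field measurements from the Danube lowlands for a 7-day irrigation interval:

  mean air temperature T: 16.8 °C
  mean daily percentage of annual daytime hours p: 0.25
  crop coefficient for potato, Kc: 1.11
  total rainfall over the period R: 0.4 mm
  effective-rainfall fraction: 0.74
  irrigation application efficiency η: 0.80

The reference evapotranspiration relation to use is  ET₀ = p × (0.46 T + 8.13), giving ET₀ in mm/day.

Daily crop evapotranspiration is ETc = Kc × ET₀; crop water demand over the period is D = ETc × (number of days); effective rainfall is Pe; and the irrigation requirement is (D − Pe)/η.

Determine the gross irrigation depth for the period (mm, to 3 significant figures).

ET₀ = 0.25 × (0.46 × 16.8 + 8.13) = 0.25 × 15.858 = 3.9645 mm/d
ETc = Kc × ET₀ = 1.11 × 3.9645 = 4.4006 mm/d
Crop demand D = ETc × 7 d = 4.4006 × 7 = 30.804 mm
Pe = 0.74 × 0.4 = 0.296 mm
D − Pe = 30.804 − 0.296 = 30.508 mm
Gross irrigation = 30.508 / 0.80 = 38.135 mm

38.1 mm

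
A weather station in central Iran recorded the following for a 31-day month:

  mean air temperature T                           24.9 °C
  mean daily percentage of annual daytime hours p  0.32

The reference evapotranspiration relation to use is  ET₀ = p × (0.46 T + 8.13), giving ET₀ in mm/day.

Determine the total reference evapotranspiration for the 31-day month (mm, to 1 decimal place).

ET₀ = 0.32 × (0.46 × 24.9 + 8.13) = 0.32 × 19.584 = 6.2669 mm/d
Monthly total = 6.2669 × 31 = 194.274 mm

194.3 mm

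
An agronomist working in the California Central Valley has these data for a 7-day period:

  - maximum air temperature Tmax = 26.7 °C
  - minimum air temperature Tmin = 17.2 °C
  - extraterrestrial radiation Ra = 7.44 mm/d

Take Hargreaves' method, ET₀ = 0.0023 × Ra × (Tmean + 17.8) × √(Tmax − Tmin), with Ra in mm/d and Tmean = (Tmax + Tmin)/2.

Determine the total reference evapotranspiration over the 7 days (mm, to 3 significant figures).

14.7 mm

Tmean = (26.7 + 17.2)/2 = 21.95 °C
ET₀ = 0.0023 × 7.44 × (21.95 + 17.8) × √9.5 = 0.0023 × 7.44 × 39.75 × 3.0822 = 2.0965 mm/d
Over 7 days: 2.0965 × 7 = 14.676 mm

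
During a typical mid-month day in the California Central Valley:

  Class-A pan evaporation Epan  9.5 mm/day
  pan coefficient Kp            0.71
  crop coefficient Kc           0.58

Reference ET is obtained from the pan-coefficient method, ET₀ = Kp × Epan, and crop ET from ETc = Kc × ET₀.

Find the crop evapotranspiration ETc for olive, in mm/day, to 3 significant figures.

3.91 mm/day

ET₀ = 0.71 × 9.5 = 6.7450 mm/d
ETc = Kc × ET₀ = 0.58 × 6.7450 = 3.9121 mm/d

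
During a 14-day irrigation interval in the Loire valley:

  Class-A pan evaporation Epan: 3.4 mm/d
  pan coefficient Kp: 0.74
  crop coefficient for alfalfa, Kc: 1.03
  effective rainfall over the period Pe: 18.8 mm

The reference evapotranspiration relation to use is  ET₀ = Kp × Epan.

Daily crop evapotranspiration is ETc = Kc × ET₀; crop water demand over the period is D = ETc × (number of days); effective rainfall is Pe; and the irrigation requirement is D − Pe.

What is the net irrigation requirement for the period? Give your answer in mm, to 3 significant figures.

17.5 mm

ET₀ = 0.74 × 3.4 = 2.5160 mm/d
ETc = Kc × ET₀ = 1.03 × 2.5160 = 2.5915 mm/d
Crop demand D = ETc × 14 d = 2.5915 × 14 = 36.281 mm
D − Pe = 36.281 − 18.8 = 17.481 mm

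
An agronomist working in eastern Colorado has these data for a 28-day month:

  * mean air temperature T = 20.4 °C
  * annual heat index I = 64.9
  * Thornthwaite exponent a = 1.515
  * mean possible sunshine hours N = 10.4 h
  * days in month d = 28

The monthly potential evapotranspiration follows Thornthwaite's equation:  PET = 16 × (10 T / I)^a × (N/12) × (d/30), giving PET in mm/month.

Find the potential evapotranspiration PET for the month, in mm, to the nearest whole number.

10T/I = 10 × 20.4 / 64.9 = 3.1433
(10T/I)^a = 3.1433^1.515 = 5.6694
Uncorrected PET = 16 × 5.6694 = 90.710 mm
Correction = (N/12)(d/30) = (10.4/12)(28/30) = 0.8089
PET = 90.710 × 0.8089 = 73.375 mm/month

73 mm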